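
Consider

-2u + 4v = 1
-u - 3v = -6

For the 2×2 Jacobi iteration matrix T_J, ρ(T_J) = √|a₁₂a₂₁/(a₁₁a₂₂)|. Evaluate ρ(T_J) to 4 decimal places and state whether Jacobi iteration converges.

0.8165

a₁₂a₂₁/(a₁₁a₂₂) = (4)·(-1) / ((-2)·(-3)) = -0.666667
ρ = √|-0.666667| = √0.666667 = 0.8165
ρ < 1, so Jacobi converges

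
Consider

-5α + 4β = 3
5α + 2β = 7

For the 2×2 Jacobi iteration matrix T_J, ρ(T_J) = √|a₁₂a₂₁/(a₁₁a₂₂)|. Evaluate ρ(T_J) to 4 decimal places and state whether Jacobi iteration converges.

a₁₂a₂₁/(a₁₁a₂₂) = (4)·(5) / ((-5)·(2)) = -2.000000
ρ = √|-2.000000| = √2.000000 = 1.4142
ρ > 1, so Jacobi diverges

1.4142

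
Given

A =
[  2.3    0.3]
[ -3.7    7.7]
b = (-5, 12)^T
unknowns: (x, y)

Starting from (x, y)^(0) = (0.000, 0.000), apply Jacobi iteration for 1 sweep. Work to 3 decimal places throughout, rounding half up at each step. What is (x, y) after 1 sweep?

Iteration 1:
  x = (-5 - (0.3)·0.000) / (2.3) = -2.174
  y = (12 - (-3.7)·0.000) / (7.7) = 1.558

(-2.174, 1.558)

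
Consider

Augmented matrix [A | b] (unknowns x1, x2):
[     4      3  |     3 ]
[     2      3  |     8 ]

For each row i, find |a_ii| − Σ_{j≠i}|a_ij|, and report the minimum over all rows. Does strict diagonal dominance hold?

1

row 1: |4| − (3) = 1
row 2: |3| − (2) = 1
minimum over rows = 1 → strictly diagonally dominant (convergence guaranteed)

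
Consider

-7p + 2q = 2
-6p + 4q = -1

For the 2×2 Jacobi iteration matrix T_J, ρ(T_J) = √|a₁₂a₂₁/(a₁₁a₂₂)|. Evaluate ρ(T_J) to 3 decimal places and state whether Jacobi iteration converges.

0.655

a₁₂a₂₁/(a₁₁a₂₂) = (2)·(-6) / ((-7)·(4)) = 0.428571
ρ = √|0.428571| = √0.428571 = 0.655
ρ < 1, so Jacobi converges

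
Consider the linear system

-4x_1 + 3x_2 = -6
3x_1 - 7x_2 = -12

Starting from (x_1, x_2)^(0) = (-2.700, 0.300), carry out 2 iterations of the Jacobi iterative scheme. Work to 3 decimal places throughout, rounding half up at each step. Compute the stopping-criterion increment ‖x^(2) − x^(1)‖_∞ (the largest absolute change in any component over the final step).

1.897

Iteration 1:
  x_1 = (-6 - (3)·0.300) / (-4) = 1.725
  x_2 = (-12 - (3)·-2.700) / (-7) = 0.557
Iteration 2:
  x_1 = (-6 - (3)·0.557) / (-4) = 1.918
  x_2 = (-12 - (3)·1.725) / (-7) = 2.454
Change: (0.193, 1.897) → max |·| = 1.897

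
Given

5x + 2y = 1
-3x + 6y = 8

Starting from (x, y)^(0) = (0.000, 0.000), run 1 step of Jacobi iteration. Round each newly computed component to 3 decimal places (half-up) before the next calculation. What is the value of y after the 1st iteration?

1.333

Iteration 1:
  x = (1 - (2)·0.000) / (5) = 0.200
  y = (8 - (-3)·0.000) / (6) = 1.333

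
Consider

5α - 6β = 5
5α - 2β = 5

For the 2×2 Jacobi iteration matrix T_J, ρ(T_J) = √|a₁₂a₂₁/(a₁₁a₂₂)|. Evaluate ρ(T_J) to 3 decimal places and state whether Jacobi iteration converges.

a₁₂a₂₁/(a₁₁a₂₂) = (-6)·(5) / ((5)·(-2)) = 3.000000
ρ = √|3.000000| = √3.000000 = 1.732
ρ > 1, so Jacobi diverges

1.732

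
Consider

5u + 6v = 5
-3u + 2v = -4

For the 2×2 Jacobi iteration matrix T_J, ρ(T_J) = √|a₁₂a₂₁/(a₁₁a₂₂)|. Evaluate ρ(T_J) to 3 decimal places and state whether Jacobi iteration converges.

a₁₂a₂₁/(a₁₁a₂₂) = (6)·(-3) / ((5)·(2)) = -1.800000
ρ = √|-1.800000| = √1.800000 = 1.342
ρ > 1, so Jacobi diverges

1.342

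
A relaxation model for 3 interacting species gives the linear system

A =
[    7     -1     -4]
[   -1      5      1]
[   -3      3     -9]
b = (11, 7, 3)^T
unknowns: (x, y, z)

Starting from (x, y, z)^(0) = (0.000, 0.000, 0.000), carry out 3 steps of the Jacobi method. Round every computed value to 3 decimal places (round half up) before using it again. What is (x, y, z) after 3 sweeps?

Iteration 1:
  x = (11 - (-1)·0.000 - (-4)·0.000) / (7) = 1.571
  y = (7 - (-1)·0.000 - (1)·0.000) / (5) = 1.400
  z = (3 - (-3)·0.000 - (3)·0.000) / (-9) = -0.333
Iteration 2:
  x = (11 - (-1)·1.400 - (-4)·-0.333) / (7) = 1.581
  y = (7 - (-1)·1.571 - (1)·-0.333) / (5) = 1.781
  z = (3 - (-3)·1.571 - (3)·1.400) / (-9) = -0.390
Iteration 3:
  x = (11 - (-1)·1.781 - (-4)·-0.390) / (7) = 1.603
  y = (7 - (-1)·1.581 - (1)·-0.390) / (5) = 1.794
  z = (3 - (-3)·1.581 - (3)·1.781) / (-9) = -0.267

(1.603, 1.794, -0.267)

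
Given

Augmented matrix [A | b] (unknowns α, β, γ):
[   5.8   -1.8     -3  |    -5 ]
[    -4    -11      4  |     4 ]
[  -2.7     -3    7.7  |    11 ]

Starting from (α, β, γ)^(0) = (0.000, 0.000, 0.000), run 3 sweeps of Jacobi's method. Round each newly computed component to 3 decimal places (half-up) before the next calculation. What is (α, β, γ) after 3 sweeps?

(-0.208, 0.080, 1.529)

Iteration 1:
  α = (-5 - (-1.8)·0.000 - (-3)·0.000) / (5.8) = -0.862
  β = (4 - (-4)·0.000 - (4)·0.000) / (-11) = -0.364
  γ = (11 - (-2.7)·0.000 - (-3)·0.000) / (7.7) = 1.429
Iteration 2:
  α = (-5 - (-1.8)·-0.364 - (-3)·1.429) / (5.8) = -0.236
  β = (4 - (-4)·-0.862 - (4)·1.429) / (-11) = 0.469
  γ = (11 - (-2.7)·-0.862 - (-3)·-0.364) / (7.7) = 0.984
Iteration 3:
  α = (-5 - (-1.8)·0.469 - (-3)·0.984) / (5.8) = -0.208
  β = (4 - (-4)·-0.236 - (4)·0.984) / (-11) = 0.080
  γ = (11 - (-2.7)·-0.236 - (-3)·0.469) / (7.7) = 1.529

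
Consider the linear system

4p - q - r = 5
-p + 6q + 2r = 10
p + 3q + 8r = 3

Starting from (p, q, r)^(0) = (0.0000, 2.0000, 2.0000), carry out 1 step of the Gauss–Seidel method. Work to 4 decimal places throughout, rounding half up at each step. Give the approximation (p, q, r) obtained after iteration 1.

(2.2500, 1.3750, -0.4219)

Iteration 1:
  p = (5 - (-1)·2.0000 - (-1)·2.0000) / (4) = 2.2500
  q = (10 - (-1)·2.2500 - (2)·2.0000) / (6) = 1.3750
  r = (3 - (1)·2.2500 - (3)·1.3750) / (8) = -0.4219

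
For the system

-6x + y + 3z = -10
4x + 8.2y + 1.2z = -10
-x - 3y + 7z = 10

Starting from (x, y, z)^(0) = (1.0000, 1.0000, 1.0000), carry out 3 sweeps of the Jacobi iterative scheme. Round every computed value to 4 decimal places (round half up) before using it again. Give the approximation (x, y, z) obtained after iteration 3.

(1.7087, -2.5112, 0.6295)

Iteration 1:
  x = (-10 - (1)·1.0000 - (3)·1.0000) / (-6) = 2.3333
  y = (-10 - (4)·1.0000 - (1.2)·1.0000) / (8.2) = -1.8537
  z = (10 - (-1)·1.0000 - (-3)·1.0000) / (7) = 2.0000
Iteration 2:
  x = (-10 - (1)·-1.8537 - (3)·2.0000) / (-6) = 2.3577
  y = (-10 - (4)·2.3333 - (1.2)·2.0000) / (8.2) = -2.6504
  z = (10 - (-1)·2.3333 - (-3)·-1.8537) / (7) = 0.9675
Iteration 3:
  x = (-10 - (1)·-2.6504 - (3)·0.9675) / (-6) = 1.7087
  y = (-10 - (4)·2.3577 - (1.2)·0.9675) / (8.2) = -2.5112
  z = (10 - (-1)·2.3577 - (-3)·-2.6504) / (7) = 0.6295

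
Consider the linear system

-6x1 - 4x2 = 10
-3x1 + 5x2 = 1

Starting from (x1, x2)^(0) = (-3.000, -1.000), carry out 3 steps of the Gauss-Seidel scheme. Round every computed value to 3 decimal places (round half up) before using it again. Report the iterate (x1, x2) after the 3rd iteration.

Iteration 1:
  x1 = (10 - (-4)·-1.000) / (-6) = -1.000
  x2 = (1 - (-3)·-1.000) / (5) = -0.400
Iteration 2:
  x1 = (10 - (-4)·-0.400) / (-6) = -1.400
  x2 = (1 - (-3)·-1.400) / (5) = -0.640
Iteration 3:
  x1 = (10 - (-4)·-0.640) / (-6) = -1.240
  x2 = (1 - (-3)·-1.240) / (5) = -0.544

(-1.240, -0.544)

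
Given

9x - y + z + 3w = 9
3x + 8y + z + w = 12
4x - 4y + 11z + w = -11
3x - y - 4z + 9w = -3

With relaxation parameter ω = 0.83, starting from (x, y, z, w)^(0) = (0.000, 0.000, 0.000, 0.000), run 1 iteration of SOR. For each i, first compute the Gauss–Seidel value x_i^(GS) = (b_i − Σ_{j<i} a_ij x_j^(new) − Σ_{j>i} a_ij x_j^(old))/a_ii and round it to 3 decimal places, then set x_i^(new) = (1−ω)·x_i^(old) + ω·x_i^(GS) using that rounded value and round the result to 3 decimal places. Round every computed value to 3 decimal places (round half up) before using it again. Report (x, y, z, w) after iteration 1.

(0.830, 0.987, -0.783, -0.704)

Iteration 1:
  x: GS value = (9 - (-1)·0.000 - (1)·0.000 - (3)·0.000) / (9) = 1.000;  x ← (1−ω)·0.000 + ω·1.000 = 0.830
  y: GS value = (12 - (3)·0.830 - (1)·0.000 - (1)·0.000) / (8) = 1.189;  y ← (1−ω)·0.000 + ω·1.189 = 0.987
  z: GS value = (-11 - (4)·0.830 - (-4)·0.987 - (1)·0.000) / (11) = -0.943;  z ← (1−ω)·0.000 + ω·-0.943 = -0.783
  w: GS value = (-3 - (3)·0.830 - (-1)·0.987 - (-4)·-0.783) / (9) = -0.848;  w ← (1−ω)·0.000 + ω·-0.848 = -0.704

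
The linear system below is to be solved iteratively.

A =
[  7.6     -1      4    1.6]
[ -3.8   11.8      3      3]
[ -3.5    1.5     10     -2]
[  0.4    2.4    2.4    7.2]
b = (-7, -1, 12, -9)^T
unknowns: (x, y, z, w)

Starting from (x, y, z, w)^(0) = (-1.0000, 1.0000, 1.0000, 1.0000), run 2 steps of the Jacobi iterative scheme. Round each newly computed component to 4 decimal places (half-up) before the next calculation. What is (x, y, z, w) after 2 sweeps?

(-1.1234, -0.3319, 0.4309, -1.1601)

Iteration 1:
  x = (-7 - (-1)·1.0000 - (4)·1.0000 - (1.6)·1.0000) / (7.6) = -1.5263
  y = (-1 - (-3.8)·-1.0000 - (3)·1.0000 - (3)·1.0000) / (11.8) = -0.9153
  z = (12 - (-3.5)·-1.0000 - (1.5)·1.0000 - (-2)·1.0000) / (10) = 0.9000
  w = (-9 - (0.4)·-1.0000 - (2.4)·1.0000 - (2.4)·1.0000) / (7.2) = -1.8611
Iteration 2:
  x = (-7 - (-1)·-0.9153 - (4)·0.9000 - (1.6)·-1.8611) / (7.6) = -1.1234
  y = (-1 - (-3.8)·-1.5263 - (3)·0.9000 - (3)·-1.8611) / (11.8) = -0.3319
  z = (12 - (-3.5)·-1.5263 - (1.5)·-0.9153 - (-2)·-1.8611) / (10) = 0.4309
  w = (-9 - (0.4)·-1.5263 - (2.4)·-0.9153 - (2.4)·0.9000) / (7.2) = -1.1601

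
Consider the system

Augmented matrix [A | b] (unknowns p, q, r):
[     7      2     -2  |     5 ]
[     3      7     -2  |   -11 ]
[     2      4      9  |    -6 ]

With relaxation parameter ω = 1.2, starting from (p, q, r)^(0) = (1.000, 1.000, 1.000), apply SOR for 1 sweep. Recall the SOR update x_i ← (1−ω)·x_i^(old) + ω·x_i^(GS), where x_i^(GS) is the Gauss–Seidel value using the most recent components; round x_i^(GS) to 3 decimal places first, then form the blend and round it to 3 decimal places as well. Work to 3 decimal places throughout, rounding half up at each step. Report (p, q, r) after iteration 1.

(0.657, -2.080, -0.066)

Iteration 1:
  p: GS value = (5 - (2)·1.000 - (-2)·1.000) / (7) = 0.714;  p ← (1−ω)·1.000 + ω·0.714 = 0.657
  q: GS value = (-11 - (3)·0.657 - (-2)·1.000) / (7) = -1.567;  q ← (1−ω)·1.000 + ω·-1.567 = -2.080
  r: GS value = (-6 - (2)·0.657 - (4)·-2.080) / (9) = 0.112;  r ← (1−ω)·1.000 + ω·0.112 = -0.066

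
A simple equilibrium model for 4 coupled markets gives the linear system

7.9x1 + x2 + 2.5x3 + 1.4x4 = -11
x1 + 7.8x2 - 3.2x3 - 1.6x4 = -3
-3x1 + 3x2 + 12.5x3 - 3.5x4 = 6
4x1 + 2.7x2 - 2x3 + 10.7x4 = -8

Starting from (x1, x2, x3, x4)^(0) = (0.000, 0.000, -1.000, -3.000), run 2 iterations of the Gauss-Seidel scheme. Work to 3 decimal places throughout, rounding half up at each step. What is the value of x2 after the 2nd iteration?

-0.358

Iteration 1:
  x1 = (-11 - (1)·0.000 - (2.5)·-1.000 - (1.4)·-3.000) / (7.9) = -0.544
  x2 = (-3 - (1)·-0.544 - (-3.2)·-1.000 - (-1.6)·-3.000) / (7.8) = -1.341
  x3 = (6 - (-3)·-0.544 - (3)·-1.341 - (-3.5)·-3.000) / (12.5) = -0.169
  x4 = (-8 - (4)·-0.544 - (2.7)·-1.341 - (-2)·-0.169) / (10.7) = -0.238
Iteration 2:
  x1 = (-11 - (1)·-1.341 - (2.5)·-0.169 - (1.4)·-0.238) / (7.9) = -1.127
  x2 = (-3 - (1)·-1.127 - (-3.2)·-0.169 - (-1.6)·-0.238) / (7.8) = -0.358
  x3 = (6 - (-3)·-1.127 - (3)·-0.358 - (-3.5)·-0.238) / (12.5) = 0.229
  x4 = (-8 - (4)·-1.127 - (2.7)·-0.358 - (-2)·0.229) / (10.7) = -0.193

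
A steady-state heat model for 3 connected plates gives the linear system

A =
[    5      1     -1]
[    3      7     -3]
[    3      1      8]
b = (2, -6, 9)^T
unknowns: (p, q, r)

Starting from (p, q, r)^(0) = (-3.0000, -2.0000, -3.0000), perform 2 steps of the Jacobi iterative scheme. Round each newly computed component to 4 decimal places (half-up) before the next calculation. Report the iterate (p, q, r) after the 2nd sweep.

(1.0714, 0.1286, 1.1571)

Iteration 1:
  p = (2 - (1)·-2.0000 - (-1)·-3.0000) / (5) = 0.2000
  q = (-6 - (3)·-3.0000 - (-3)·-3.0000) / (7) = -0.8571
  r = (9 - (3)·-3.0000 - (1)·-2.0000) / (8) = 2.5000
Iteration 2:
  p = (2 - (1)·-0.8571 - (-1)·2.5000) / (5) = 1.0714
  q = (-6 - (3)·0.2000 - (-3)·2.5000) / (7) = 0.1286
  r = (9 - (3)·0.2000 - (1)·-0.8571) / (8) = 1.1571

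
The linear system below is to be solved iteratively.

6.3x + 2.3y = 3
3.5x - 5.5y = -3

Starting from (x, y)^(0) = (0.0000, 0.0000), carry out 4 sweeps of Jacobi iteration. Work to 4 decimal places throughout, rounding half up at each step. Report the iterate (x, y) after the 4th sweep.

Iteration 1:
  x = (3 - (2.3)·0.0000) / (6.3) = 0.4762
  y = (-3 - (3.5)·0.0000) / (-5.5) = 0.5455
Iteration 2:
  x = (3 - (2.3)·0.5455) / (6.3) = 0.2770
  y = (-3 - (3.5)·0.4762) / (-5.5) = 0.8485
Iteration 3:
  x = (3 - (2.3)·0.8485) / (6.3) = 0.1664
  y = (-3 - (3.5)·0.2770) / (-5.5) = 0.7217
Iteration 4:
  x = (3 - (2.3)·0.7217) / (6.3) = 0.2127
  y = (-3 - (3.5)·0.1664) / (-5.5) = 0.6513

(0.2127, 0.6513)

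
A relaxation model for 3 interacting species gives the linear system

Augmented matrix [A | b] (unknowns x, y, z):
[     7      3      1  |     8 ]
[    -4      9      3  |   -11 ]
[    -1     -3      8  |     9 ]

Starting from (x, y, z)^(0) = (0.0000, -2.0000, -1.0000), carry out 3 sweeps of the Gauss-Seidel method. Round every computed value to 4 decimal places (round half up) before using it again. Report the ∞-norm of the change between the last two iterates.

Iteration 1:
  x = (8 - (3)·-2.0000 - (1)·-1.0000) / (7) = 2.1429
  y = (-11 - (-4)·2.1429 - (3)·-1.0000) / (9) = 0.0635
  z = (9 - (-1)·2.1429 - (-3)·0.0635) / (8) = 1.4167
Iteration 2:
  x = (8 - (3)·0.0635 - (1)·1.4167) / (7) = 0.9133
  y = (-11 - (-4)·0.9133 - (3)·1.4167) / (9) = -1.2885
  z = (9 - (-1)·0.9133 - (-3)·-1.2885) / (8) = 0.7560
Iteration 3:
  x = (8 - (3)·-1.2885 - (1)·0.7560) / (7) = 1.5871
  y = (-11 - (-4)·1.5871 - (3)·0.7560) / (9) = -0.7688
  z = (9 - (-1)·1.5871 - (-3)·-0.7688) / (8) = 1.0351
Change: (0.6738, 0.5197, 0.2791) → max |·| = 0.6738

0.6738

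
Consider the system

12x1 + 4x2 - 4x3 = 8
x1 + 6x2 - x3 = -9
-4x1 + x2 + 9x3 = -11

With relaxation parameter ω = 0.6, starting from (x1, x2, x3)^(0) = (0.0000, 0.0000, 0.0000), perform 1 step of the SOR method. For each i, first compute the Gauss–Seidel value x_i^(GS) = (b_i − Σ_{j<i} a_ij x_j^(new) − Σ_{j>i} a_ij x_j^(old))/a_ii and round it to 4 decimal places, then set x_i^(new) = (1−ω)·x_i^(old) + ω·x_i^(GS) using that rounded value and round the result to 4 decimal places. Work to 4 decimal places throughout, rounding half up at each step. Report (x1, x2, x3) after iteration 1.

(0.4000, -0.9400, -0.5640)

Iteration 1:
  x1: GS value = (8 - (4)·0.0000 - (-4)·0.0000) / (12) = 0.6667;  x1 ← (1−ω)·0.0000 + ω·0.6667 = 0.4000
  x2: GS value = (-9 - (1)·0.4000 - (-1)·0.0000) / (6) = -1.5667;  x2 ← (1−ω)·0.0000 + ω·-1.5667 = -0.9400
  x3: GS value = (-11 - (-4)·0.4000 - (1)·-0.9400) / (9) = -0.9400;  x3 ← (1−ω)·0.0000 + ω·-0.9400 = -0.5640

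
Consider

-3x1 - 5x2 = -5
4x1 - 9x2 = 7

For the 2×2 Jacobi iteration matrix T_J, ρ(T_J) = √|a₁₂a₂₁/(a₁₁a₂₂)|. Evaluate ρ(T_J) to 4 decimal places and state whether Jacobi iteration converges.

a₁₂a₂₁/(a₁₁a₂₂) = (-5)·(4) / ((-3)·(-9)) = -0.740741
ρ = √|-0.740741| = √0.740741 = 0.8607
ρ < 1, so Jacobi converges

0.8607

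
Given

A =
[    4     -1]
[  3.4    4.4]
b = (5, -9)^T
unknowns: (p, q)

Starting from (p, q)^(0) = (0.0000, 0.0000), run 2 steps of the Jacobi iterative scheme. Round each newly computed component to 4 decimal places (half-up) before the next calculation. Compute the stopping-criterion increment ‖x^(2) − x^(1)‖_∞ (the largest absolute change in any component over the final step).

0.9659

Iteration 1:
  p = (5 - (-1)·0.0000) / (4) = 1.2500
  q = (-9 - (3.4)·0.0000) / (4.4) = -2.0455
Iteration 2:
  p = (5 - (-1)·-2.0455) / (4) = 0.7386
  q = (-9 - (3.4)·1.2500) / (4.4) = -3.0114
Change: (-0.5114, -0.9659) → max |·| = 0.9659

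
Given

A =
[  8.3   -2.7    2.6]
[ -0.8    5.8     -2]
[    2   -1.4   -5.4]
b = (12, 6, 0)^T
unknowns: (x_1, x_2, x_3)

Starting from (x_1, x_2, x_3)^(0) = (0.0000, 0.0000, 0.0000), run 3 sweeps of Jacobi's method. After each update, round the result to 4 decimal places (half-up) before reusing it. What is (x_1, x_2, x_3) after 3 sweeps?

Iteration 1:
  x_1 = (12 - (-2.7)·0.0000 - (2.6)·0.0000) / (8.3) = 1.4458
  x_2 = (6 - (-0.8)·0.0000 - (-2)·0.0000) / (5.8) = 1.0345
  x_3 = (0 - (2)·0.0000 - (-1.4)·0.0000) / (-5.4) = 0.0000
Iteration 2:
  x_1 = (12 - (-2.7)·1.0345 - (2.6)·0.0000) / (8.3) = 1.7823
  x_2 = (6 - (-0.8)·1.4458 - (-2)·0.0000) / (5.8) = 1.2339
  x_3 = (0 - (2)·1.4458 - (-1.4)·1.0345) / (-5.4) = 0.2673
Iteration 3:
  x_1 = (12 - (-2.7)·1.2339 - (2.6)·0.2673) / (8.3) = 1.7634
  x_2 = (6 - (-0.8)·1.7823 - (-2)·0.2673) / (5.8) = 1.3725
  x_3 = (0 - (2)·1.7823 - (-1.4)·1.2339) / (-5.4) = 0.3402

(1.7634, 1.3725, 0.3402)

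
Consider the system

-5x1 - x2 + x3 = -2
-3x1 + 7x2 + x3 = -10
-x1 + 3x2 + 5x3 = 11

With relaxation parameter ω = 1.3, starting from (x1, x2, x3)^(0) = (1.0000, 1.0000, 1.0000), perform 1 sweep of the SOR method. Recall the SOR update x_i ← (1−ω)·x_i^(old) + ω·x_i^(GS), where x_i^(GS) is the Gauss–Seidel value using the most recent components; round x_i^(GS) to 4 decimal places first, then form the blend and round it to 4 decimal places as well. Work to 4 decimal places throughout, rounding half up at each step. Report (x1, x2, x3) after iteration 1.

(0.2200, -2.2202, 4.3489)

Iteration 1:
  x1: GS value = (-2 - (-1)·1.0000 - (1)·1.0000) / (-5) = 0.4000;  x1 ← (1−ω)·1.0000 + ω·0.4000 = 0.2200
  x2: GS value = (-10 - (-3)·0.2200 - (1)·1.0000) / (7) = -1.4771;  x2 ← (1−ω)·1.0000 + ω·-1.4771 = -2.2202
  x3: GS value = (11 - (-1)·0.2200 - (3)·-2.2202) / (5) = 3.5761;  x3 ← (1−ω)·1.0000 + ω·3.5761 = 4.3489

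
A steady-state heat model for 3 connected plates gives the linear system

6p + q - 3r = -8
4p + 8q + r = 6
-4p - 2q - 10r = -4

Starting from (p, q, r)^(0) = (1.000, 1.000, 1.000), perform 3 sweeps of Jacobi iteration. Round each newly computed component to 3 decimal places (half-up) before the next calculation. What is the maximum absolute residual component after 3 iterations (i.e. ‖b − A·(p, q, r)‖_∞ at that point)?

Iteration 1:
  p = (-8 - (1)·1.000 - (-3)·1.000) / (6) = -1.000
  q = (6 - (4)·1.000 - (1)·1.000) / (8) = 0.125
  r = (-4 - (-4)·1.000 - (-2)·1.000) / (-10) = -0.200
Iteration 2:
  p = (-8 - (1)·0.125 - (-3)·-0.200) / (6) = -1.454
  q = (6 - (4)·-1.000 - (1)·-0.200) / (8) = 1.275
  r = (-4 - (-4)·-1.000 - (-2)·0.125) / (-10) = 0.775
Iteration 3:
  p = (-8 - (1)·1.275 - (-3)·0.775) / (6) = -1.158
  q = (6 - (4)·-1.454 - (1)·0.775) / (8) = 1.380
  r = (-4 - (-4)·-1.454 - (-2)·1.275) / (-10) = 0.727
Residual b − A·x = (-0.251, -1.135, 1.398); ∞-norm = 1.398

1.398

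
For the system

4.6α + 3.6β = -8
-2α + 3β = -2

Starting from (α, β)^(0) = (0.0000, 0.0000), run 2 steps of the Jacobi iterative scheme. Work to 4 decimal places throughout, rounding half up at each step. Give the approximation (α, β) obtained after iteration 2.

(-1.2174, -1.8261)

Iteration 1:
  α = (-8 - (3.6)·0.0000) / (4.6) = -1.7391
  β = (-2 - (-2)·0.0000) / (3) = -0.6667
Iteration 2:
  α = (-8 - (3.6)·-0.6667) / (4.6) = -1.2174
  β = (-2 - (-2)·-1.7391) / (3) = -1.8261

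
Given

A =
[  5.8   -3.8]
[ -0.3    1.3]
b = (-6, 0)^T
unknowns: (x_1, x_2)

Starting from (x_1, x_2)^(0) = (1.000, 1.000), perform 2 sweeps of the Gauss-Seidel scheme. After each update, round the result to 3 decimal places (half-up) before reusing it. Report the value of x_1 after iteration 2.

-1.091

Iteration 1:
  x_1 = (-6 - (-3.8)·1.000) / (5.8) = -0.379
  x_2 = (0 - (-0.3)·-0.379) / (1.3) = -0.087
Iteration 2:
  x_1 = (-6 - (-3.8)·-0.087) / (5.8) = -1.091
  x_2 = (0 - (-0.3)·-1.091) / (1.3) = -0.252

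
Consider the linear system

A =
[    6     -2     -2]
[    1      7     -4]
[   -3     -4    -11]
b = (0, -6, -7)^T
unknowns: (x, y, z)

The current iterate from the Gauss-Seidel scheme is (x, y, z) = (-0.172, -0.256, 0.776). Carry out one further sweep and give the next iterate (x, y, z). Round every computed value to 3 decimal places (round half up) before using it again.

One sweep:
  x = (0 - (-2)·-0.256 - (-2)·0.776) / (6) = 0.173
  y = (-6 - (1)·0.173 - (-4)·0.776) / (7) = -0.438
  z = (-7 - (-3)·0.173 - (-4)·-0.438) / (-11) = 0.748

(0.173, -0.438, 0.748)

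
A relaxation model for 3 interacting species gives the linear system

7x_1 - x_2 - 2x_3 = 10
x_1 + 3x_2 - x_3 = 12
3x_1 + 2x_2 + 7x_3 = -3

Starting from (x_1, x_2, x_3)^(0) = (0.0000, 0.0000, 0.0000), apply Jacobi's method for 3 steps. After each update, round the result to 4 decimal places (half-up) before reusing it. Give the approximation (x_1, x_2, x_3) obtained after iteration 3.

(1.2876, 2.6463, -2.1992)

Iteration 1:
  x_1 = (10 - (-1)·0.0000 - (-2)·0.0000) / (7) = 1.4286
  x_2 = (12 - (1)·0.0000 - (-1)·0.0000) / (3) = 4.0000
  x_3 = (-3 - (3)·0.0000 - (2)·0.0000) / (7) = -0.4286
Iteration 2:
  x_1 = (10 - (-1)·4.0000 - (-2)·-0.4286) / (7) = 1.8775
  x_2 = (12 - (1)·1.4286 - (-1)·-0.4286) / (3) = 3.3809
  x_3 = (-3 - (3)·1.4286 - (2)·4.0000) / (7) = -2.1837
Iteration 3:
  x_1 = (10 - (-1)·3.3809 - (-2)·-2.1837) / (7) = 1.2876
  x_2 = (12 - (1)·1.8775 - (-1)·-2.1837) / (3) = 2.6463
  x_3 = (-3 - (3)·1.8775 - (2)·3.3809) / (7) = -2.1992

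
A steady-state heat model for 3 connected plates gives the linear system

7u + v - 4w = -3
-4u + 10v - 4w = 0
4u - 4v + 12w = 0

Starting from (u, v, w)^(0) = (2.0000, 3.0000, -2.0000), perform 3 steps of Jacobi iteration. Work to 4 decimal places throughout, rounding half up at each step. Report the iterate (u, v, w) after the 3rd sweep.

Iteration 1:
  u = (-3 - (1)·3.0000 - (-4)·-2.0000) / (7) = -2.0000
  v = (0 - (-4)·2.0000 - (-4)·-2.0000) / (10) = 0.0000
  w = (0 - (4)·2.0000 - (-4)·3.0000) / (12) = 0.3333
Iteration 2:
  u = (-3 - (1)·0.0000 - (-4)·0.3333) / (7) = -0.2381
  v = (0 - (-4)·-2.0000 - (-4)·0.3333) / (10) = -0.6667
  w = (0 - (4)·-2.0000 - (-4)·0.0000) / (12) = 0.6667
Iteration 3:
  u = (-3 - (1)·-0.6667 - (-4)·0.6667) / (7) = 0.0476
  v = (0 - (-4)·-0.2381 - (-4)·0.6667) / (10) = 0.1714
  w = (0 - (4)·-0.2381 - (-4)·-0.6667) / (12) = -0.1429

(0.0476, 0.1714, -0.1429)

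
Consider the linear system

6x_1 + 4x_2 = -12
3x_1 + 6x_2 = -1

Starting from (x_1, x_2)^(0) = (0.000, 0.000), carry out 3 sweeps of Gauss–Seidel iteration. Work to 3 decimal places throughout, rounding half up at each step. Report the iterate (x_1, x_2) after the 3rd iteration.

(-2.741, 1.204)

Iteration 1:
  x_1 = (-12 - (4)·0.000) / (6) = -2.000
  x_2 = (-1 - (3)·-2.000) / (6) = 0.833
Iteration 2:
  x_1 = (-12 - (4)·0.833) / (6) = -2.555
  x_2 = (-1 - (3)·-2.555) / (6) = 1.111
Iteration 3:
  x_1 = (-12 - (4)·1.111) / (6) = -2.741
  x_2 = (-1 - (3)·-2.741) / (6) = 1.204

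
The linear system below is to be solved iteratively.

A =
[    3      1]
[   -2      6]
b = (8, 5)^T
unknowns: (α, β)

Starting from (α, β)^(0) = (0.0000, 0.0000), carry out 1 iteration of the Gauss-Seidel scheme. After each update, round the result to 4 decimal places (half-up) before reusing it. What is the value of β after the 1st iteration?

Iteration 1:
  α = (8 - (1)·0.0000) / (3) = 2.6667
  β = (5 - (-2)·2.6667) / (6) = 1.7222

1.7222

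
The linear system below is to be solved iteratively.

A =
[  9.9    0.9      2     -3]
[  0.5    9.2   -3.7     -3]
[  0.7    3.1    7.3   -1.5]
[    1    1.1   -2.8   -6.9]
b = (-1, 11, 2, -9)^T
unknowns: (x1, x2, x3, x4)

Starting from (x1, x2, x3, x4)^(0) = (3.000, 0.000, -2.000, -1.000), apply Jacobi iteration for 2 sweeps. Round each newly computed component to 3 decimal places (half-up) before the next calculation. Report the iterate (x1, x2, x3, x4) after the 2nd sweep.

(0.725, 1.939, 0.840, 1.378)

Iteration 1:
  x1 = (-1 - (0.9)·0.000 - (2)·-2.000 - (-3)·-1.000) / (9.9) = 0.000
  x2 = (11 - (0.5)·3.000 - (-3.7)·-2.000 - (-3)·-1.000) / (9.2) = -0.098
  x3 = (2 - (0.7)·3.000 - (3.1)·0.000 - (-1.5)·-1.000) / (7.3) = -0.219
  x4 = (-9 - (1)·3.000 - (1.1)·0.000 - (-2.8)·-2.000) / (-6.9) = 2.551
Iteration 2:
  x1 = (-1 - (0.9)·-0.098 - (2)·-0.219 - (-3)·2.551) / (9.9) = 0.725
  x2 = (11 - (0.5)·0.000 - (-3.7)·-0.219 - (-3)·2.551) / (9.2) = 1.939
  x3 = (2 - (0.7)·0.000 - (3.1)·-0.098 - (-1.5)·2.551) / (7.3) = 0.840
  x4 = (-9 - (1)·0.000 - (1.1)·-0.098 - (-2.8)·-0.219) / (-6.9) = 1.378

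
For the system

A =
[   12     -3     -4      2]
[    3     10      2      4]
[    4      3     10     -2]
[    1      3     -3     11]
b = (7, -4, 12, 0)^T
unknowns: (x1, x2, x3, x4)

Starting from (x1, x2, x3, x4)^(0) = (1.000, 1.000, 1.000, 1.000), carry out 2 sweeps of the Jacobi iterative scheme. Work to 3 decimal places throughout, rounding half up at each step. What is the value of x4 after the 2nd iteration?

Iteration 1:
  x1 = (7 - (-3)·1.000 - (-4)·1.000 - (2)·1.000) / (12) = 1.000
  x2 = (-4 - (3)·1.000 - (2)·1.000 - (4)·1.000) / (10) = -1.300
  x3 = (12 - (4)·1.000 - (3)·1.000 - (-2)·1.000) / (10) = 0.700
  x4 = (0 - (1)·1.000 - (3)·1.000 - (-3)·1.000) / (11) = -0.091
Iteration 2:
  x1 = (7 - (-3)·-1.300 - (-4)·0.700 - (2)·-0.091) / (12) = 0.507
  x2 = (-4 - (3)·1.000 - (2)·0.700 - (4)·-0.091) / (10) = -0.804
  x3 = (12 - (4)·1.000 - (3)·-1.300 - (-2)·-0.091) / (10) = 1.172
  x4 = (0 - (1)·1.000 - (3)·-1.300 - (-3)·0.700) / (11) = 0.455

0.455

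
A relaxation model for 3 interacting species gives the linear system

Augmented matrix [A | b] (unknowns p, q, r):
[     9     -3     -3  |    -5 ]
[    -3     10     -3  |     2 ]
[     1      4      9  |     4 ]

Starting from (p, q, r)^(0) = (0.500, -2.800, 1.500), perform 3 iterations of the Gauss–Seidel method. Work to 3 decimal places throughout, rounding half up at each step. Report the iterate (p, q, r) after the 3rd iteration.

(-0.354, 0.207, 0.392)

Iteration 1:
  p = (-5 - (-3)·-2.800 - (-3)·1.500) / (9) = -0.989
  q = (2 - (-3)·-0.989 - (-3)·1.500) / (10) = 0.353
  r = (4 - (1)·-0.989 - (4)·0.353) / (9) = 0.397
Iteration 2:
  p = (-5 - (-3)·0.353 - (-3)·0.397) / (9) = -0.306
  q = (2 - (-3)·-0.306 - (-3)·0.397) / (10) = 0.227
  r = (4 - (1)·-0.306 - (4)·0.227) / (9) = 0.378
Iteration 3:
  p = (-5 - (-3)·0.227 - (-3)·0.378) / (9) = -0.354
  q = (2 - (-3)·-0.354 - (-3)·0.378) / (10) = 0.207
  r = (4 - (1)·-0.354 - (4)·0.207) / (9) = 0.392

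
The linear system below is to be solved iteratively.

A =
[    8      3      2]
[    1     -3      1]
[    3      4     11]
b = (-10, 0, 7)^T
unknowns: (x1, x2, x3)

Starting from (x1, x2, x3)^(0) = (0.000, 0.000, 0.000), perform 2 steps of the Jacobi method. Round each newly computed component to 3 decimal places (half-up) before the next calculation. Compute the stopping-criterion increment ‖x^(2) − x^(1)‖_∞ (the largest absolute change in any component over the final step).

Iteration 1:
  x1 = (-10 - (3)·0.000 - (2)·0.000) / (8) = -1.250
  x2 = (0 - (1)·0.000 - (1)·0.000) / (-3) = 0.000
  x3 = (7 - (3)·0.000 - (4)·0.000) / (11) = 0.636
Iteration 2:
  x1 = (-10 - (3)·0.000 - (2)·0.636) / (8) = -1.409
  x2 = (0 - (1)·-1.250 - (1)·0.636) / (-3) = -0.205
  x3 = (7 - (3)·-1.250 - (4)·0.000) / (11) = 0.977
Change: (-0.159, -0.205, 0.341) → max |·| = 0.341

0.341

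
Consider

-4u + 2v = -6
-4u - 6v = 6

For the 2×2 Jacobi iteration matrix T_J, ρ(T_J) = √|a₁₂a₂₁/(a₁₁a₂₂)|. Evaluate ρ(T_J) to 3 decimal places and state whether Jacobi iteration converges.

0.577

a₁₂a₂₁/(a₁₁a₂₂) = (2)·(-4) / ((-4)·(-6)) = -0.333333
ρ = √|-0.333333| = √0.333333 = 0.577
ρ < 1, so Jacobi converges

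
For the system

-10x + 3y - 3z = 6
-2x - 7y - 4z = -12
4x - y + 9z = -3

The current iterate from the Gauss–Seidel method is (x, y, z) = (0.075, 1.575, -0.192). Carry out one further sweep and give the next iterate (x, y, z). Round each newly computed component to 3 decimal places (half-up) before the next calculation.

(-0.070, 1.844, -0.097)

One sweep:
  x = (6 - (3)·1.575 - (-3)·-0.192) / (-10) = -0.070
  y = (-12 - (-2)·-0.070 - (-4)·-0.192) / (-7) = 1.844
  z = (-3 - (4)·-0.070 - (-1)·1.844) / (9) = -0.097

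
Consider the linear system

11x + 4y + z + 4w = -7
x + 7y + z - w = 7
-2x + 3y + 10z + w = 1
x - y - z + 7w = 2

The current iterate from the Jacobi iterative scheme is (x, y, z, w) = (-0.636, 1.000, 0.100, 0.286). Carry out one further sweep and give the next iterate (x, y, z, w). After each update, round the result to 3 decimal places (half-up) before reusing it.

(-1.113, 1.117, -0.356, 0.534)

One sweep:
  x = (-7 - (4)·1.000 - (1)·0.100 - (4)·0.286) / (11) = -1.113
  y = (7 - (1)·-0.636 - (1)·0.100 - (-1)·0.286) / (7) = 1.117
  z = (1 - (-2)·-0.636 - (3)·1.000 - (1)·0.286) / (10) = -0.356
  w = (2 - (1)·-0.636 - (-1)·1.000 - (-1)·0.100) / (7) = 0.534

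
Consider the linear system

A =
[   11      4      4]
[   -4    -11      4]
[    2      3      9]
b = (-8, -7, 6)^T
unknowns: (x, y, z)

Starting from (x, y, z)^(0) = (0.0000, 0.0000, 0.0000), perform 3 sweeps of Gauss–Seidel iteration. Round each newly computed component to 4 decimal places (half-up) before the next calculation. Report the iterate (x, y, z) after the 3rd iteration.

(-1.3812, 1.3264, 0.5315)

Iteration 1:
  x = (-8 - (4)·0.0000 - (4)·0.0000) / (11) = -0.7273
  y = (-7 - (-4)·-0.7273 - (4)·0.0000) / (-11) = 0.9008
  z = (6 - (2)·-0.7273 - (3)·0.9008) / (9) = 0.5280
Iteration 2:
  x = (-8 - (4)·0.9008 - (4)·0.5280) / (11) = -1.2468
  y = (-7 - (-4)·-1.2468 - (4)·0.5280) / (-11) = 1.2817
  z = (6 - (2)·-1.2468 - (3)·1.2817) / (9) = 0.5165
Iteration 3:
  x = (-8 - (4)·1.2817 - (4)·0.5165) / (11) = -1.3812
  y = (-7 - (-4)·-1.3812 - (4)·0.5165) / (-11) = 1.3264
  z = (6 - (2)·-1.3812 - (3)·1.3264) / (9) = 0.5315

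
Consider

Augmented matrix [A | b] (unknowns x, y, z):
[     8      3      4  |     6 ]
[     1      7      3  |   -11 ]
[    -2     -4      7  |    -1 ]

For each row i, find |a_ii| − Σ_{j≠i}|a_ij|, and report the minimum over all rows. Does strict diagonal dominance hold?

row 1: |8| − (3+4) = 1
row 2: |7| − (1+3) = 3
row 3: |7| − (2+4) = 1
minimum over rows = 1 → strictly diagonally dominant (convergence guaranteed)

1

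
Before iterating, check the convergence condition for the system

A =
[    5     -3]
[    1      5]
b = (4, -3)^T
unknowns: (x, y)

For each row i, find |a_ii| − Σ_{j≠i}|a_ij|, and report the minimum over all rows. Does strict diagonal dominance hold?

2

row 1: |5| − (3) = 2
row 2: |5| − (1) = 4
minimum over rows = 2 → strictly diagonally dominant (convergence guaranteed)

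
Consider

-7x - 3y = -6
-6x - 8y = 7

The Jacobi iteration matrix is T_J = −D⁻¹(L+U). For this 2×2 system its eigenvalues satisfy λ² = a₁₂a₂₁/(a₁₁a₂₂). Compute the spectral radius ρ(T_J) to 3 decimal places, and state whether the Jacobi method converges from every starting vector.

a₁₂a₂₁/(a₁₁a₂₂) = (-3)·(-6) / ((-7)·(-8)) = 0.321429
ρ = √|0.321429| = √0.321429 = 0.567
ρ < 1, so Jacobi converges

0.567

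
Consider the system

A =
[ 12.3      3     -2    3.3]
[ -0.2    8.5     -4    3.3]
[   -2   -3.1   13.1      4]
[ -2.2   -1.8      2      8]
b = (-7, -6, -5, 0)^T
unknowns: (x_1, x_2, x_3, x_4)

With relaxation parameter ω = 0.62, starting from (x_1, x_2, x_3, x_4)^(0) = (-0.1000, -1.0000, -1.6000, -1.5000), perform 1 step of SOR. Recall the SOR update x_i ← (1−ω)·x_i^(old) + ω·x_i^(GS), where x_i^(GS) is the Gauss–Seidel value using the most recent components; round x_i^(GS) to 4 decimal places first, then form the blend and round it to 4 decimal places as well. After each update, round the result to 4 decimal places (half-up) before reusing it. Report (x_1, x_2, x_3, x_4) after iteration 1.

Iteration 1:
  x_1: GS value = (-7 - (3)·-1.0000 - (-2)·-1.6000 - (3.3)·-1.5000) / (12.3) = -0.1829;  x_1 ← (1−ω)·-0.1000 + ω·-0.1829 = -0.1514
  x_2: GS value = (-6 - (-0.2)·-0.1514 - (-4)·-1.6000 - (3.3)·-1.5000) / (8.5) = -0.8800;  x_2 ← (1−ω)·-1.0000 + ω·-0.8800 = -0.9256
  x_3: GS value = (-5 - (-2)·-0.1514 - (-3.1)·-0.9256 - (4)·-1.5000) / (13.1) = -0.1658;  x_3 ← (1−ω)·-1.6000 + ω·-0.1658 = -0.7108
  x_4: GS value = (0 - (-2.2)·-0.1514 - (-1.8)·-0.9256 - (2)·-0.7108) / (8) = -0.0722;  x_4 ← (1−ω)·-1.5000 + ω·-0.0722 = -0.6148

(-0.1514, -0.9256, -0.7108, -0.6148)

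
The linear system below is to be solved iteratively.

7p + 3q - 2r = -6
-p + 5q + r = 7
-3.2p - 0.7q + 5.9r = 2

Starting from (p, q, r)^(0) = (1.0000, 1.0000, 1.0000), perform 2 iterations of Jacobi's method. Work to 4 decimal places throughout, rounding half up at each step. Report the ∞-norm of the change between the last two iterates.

1.0373

Iteration 1:
  p = (-6 - (3)·1.0000 - (-2)·1.0000) / (7) = -1.0000
  q = (7 - (-1)·1.0000 - (1)·1.0000) / (5) = 1.4000
  r = (2 - (-3.2)·1.0000 - (-0.7)·1.0000) / (5.9) = 1.0000
Iteration 2:
  p = (-6 - (3)·1.4000 - (-2)·1.0000) / (7) = -1.1714
  q = (7 - (-1)·-1.0000 - (1)·1.0000) / (5) = 1.0000
  r = (2 - (-3.2)·-1.0000 - (-0.7)·1.4000) / (5.9) = -0.0373
Change: (-0.1714, -0.4000, -1.0373) → max |·| = 1.0373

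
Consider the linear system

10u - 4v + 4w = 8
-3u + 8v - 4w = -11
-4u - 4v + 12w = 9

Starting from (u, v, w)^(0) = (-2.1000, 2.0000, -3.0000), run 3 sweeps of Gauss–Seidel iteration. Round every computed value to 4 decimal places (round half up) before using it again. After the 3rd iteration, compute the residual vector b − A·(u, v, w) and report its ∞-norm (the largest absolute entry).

Iteration 1:
  u = (8 - (-4)·2.0000 - (4)·-3.0000) / (10) = 2.8000
  v = (-11 - (-3)·2.8000 - (-4)·-3.0000) / (8) = -1.8250
  w = (9 - (-4)·2.8000 - (-4)·-1.8250) / (12) = 1.0750
Iteration 2:
  u = (8 - (-4)·-1.8250 - (4)·1.0750) / (10) = -0.3600
  v = (-11 - (-3)·-0.3600 - (-4)·1.0750) / (8) = -0.9725
  w = (9 - (-4)·-0.3600 - (-4)·-0.9725) / (12) = 0.3058
Iteration 3:
  u = (8 - (-4)·-0.9725 - (4)·0.3058) / (10) = 0.2887
  v = (-11 - (-3)·0.2887 - (-4)·0.3058) / (8) = -1.1138
  w = (9 - (-4)·0.2887 - (-4)·-1.1138) / (12) = 0.4750
Residual b − A·x = (-1.2422, 0.6765, -0.0004); ∞-norm = 1.2422

1.2422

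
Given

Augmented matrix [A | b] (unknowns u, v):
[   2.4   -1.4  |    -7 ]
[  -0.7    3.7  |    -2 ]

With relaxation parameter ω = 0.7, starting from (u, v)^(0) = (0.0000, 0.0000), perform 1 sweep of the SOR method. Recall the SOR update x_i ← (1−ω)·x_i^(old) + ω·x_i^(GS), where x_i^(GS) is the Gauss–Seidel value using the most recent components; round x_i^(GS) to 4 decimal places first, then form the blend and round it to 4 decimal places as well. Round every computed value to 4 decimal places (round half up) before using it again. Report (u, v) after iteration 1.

Iteration 1:
  u: GS value = (-7 - (-1.4)·0.0000) / (2.4) = -2.9167;  u ← (1−ω)·0.0000 + ω·-2.9167 = -2.0417
  v: GS value = (-2 - (-0.7)·-2.0417) / (3.7) = -0.9268;  v ← (1−ω)·0.0000 + ω·-0.9268 = -0.6488

(-2.0417, -0.6488)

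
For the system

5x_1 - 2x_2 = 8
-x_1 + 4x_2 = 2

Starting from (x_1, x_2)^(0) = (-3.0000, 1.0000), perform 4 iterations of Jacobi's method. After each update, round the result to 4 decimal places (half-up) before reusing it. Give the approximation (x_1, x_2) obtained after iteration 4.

(1.9500, 1.0000)

Iteration 1:
  x_1 = (8 - (-2)·1.0000) / (5) = 2.0000
  x_2 = (2 - (-1)·-3.0000) / (4) = -0.2500
Iteration 2:
  x_1 = (8 - (-2)·-0.2500) / (5) = 1.5000
  x_2 = (2 - (-1)·2.0000) / (4) = 1.0000
Iteration 3:
  x_1 = (8 - (-2)·1.0000) / (5) = 2.0000
  x_2 = (2 - (-1)·1.5000) / (4) = 0.8750
Iteration 4:
  x_1 = (8 - (-2)·0.8750) / (5) = 1.9500
  x_2 = (2 - (-1)·2.0000) / (4) = 1.0000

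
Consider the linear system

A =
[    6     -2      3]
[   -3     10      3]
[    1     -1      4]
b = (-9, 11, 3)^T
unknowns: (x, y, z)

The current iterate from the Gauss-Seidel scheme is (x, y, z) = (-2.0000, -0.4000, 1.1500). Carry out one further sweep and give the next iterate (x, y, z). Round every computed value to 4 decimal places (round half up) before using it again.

One sweep:
  x = (-9 - (-2)·-0.4000 - (3)·1.1500) / (6) = -2.2083
  y = (11 - (-3)·-2.2083 - (3)·1.1500) / (10) = 0.0925
  z = (3 - (1)·-2.2083 - (-1)·0.0925) / (4) = 1.3252

(-2.2083, 0.0925, 1.3252)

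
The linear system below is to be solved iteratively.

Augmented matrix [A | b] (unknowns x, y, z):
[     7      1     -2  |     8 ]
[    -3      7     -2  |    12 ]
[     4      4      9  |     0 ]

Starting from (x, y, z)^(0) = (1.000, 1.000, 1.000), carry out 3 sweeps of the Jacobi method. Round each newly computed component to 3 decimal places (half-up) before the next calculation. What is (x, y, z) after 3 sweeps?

(0.384, 1.475, -1.135)

Iteration 1:
  x = (8 - (1)·1.000 - (-2)·1.000) / (7) = 1.286
  y = (12 - (-3)·1.000 - (-2)·1.000) / (7) = 2.429
  z = (0 - (4)·1.000 - (4)·1.000) / (9) = -0.889
Iteration 2:
  x = (8 - (1)·2.429 - (-2)·-0.889) / (7) = 0.542
  y = (12 - (-3)·1.286 - (-2)·-0.889) / (7) = 2.011
  z = (0 - (4)·1.286 - (4)·2.429) / (9) = -1.651
Iteration 3:
  x = (8 - (1)·2.011 - (-2)·-1.651) / (7) = 0.384
  y = (12 - (-3)·0.542 - (-2)·-1.651) / (7) = 1.475
  z = (0 - (4)·0.542 - (4)·2.011) / (9) = -1.135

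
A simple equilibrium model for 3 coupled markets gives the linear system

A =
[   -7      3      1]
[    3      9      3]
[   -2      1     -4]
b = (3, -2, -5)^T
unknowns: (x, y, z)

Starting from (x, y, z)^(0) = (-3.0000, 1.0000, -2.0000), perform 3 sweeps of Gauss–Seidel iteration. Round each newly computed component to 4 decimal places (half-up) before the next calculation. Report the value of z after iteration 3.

1.4533

Iteration 1:
  x = (3 - (3)·1.0000 - (1)·-2.0000) / (-7) = -0.2857
  y = (-2 - (3)·-0.2857 - (3)·-2.0000) / (9) = 0.5397
  z = (-5 - (-2)·-0.2857 - (1)·0.5397) / (-4) = 1.5278
Iteration 2:
  x = (3 - (3)·0.5397 - (1)·1.5278) / (-7) = 0.0210
  y = (-2 - (3)·0.0210 - (3)·1.5278) / (9) = -0.7385
  z = (-5 - (-2)·0.0210 - (1)·-0.7385) / (-4) = 1.0549
Iteration 3:
  x = (3 - (3)·-0.7385 - (1)·1.0549) / (-7) = -0.5944
  y = (-2 - (3)·-0.5944 - (3)·1.0549) / (9) = -0.3757
  z = (-5 - (-2)·-0.5944 - (1)·-0.3757) / (-4) = 1.4533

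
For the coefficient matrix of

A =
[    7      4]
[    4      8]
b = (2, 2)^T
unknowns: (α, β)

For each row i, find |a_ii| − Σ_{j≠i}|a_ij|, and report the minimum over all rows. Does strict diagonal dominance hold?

3

row 1: |7| − (4) = 3
row 2: |8| − (4) = 4
minimum over rows = 3 → strictly diagonally dominant (convergence guaranteed)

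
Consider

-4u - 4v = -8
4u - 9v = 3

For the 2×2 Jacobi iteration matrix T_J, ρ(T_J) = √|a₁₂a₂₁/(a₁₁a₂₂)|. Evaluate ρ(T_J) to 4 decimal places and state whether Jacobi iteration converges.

0.6667

a₁₂a₂₁/(a₁₁a₂₂) = (-4)·(4) / ((-4)·(-9)) = -0.444444
ρ = √|-0.444444| = √0.444444 = 0.6667
ρ < 1, so Jacobi converges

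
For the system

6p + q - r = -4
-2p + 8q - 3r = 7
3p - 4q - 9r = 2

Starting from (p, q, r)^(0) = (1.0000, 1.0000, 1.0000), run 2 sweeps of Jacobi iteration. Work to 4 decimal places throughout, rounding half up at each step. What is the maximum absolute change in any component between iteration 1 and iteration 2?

Iteration 1:
  p = (-4 - (1)·1.0000 - (-1)·1.0000) / (6) = -0.6667
  q = (7 - (-2)·1.0000 - (-3)·1.0000) / (8) = 1.5000
  r = (2 - (3)·1.0000 - (-4)·1.0000) / (-9) = -0.3333
Iteration 2:
  p = (-4 - (1)·1.5000 - (-1)·-0.3333) / (6) = -0.9722
  q = (7 - (-2)·-0.6667 - (-3)·-0.3333) / (8) = 0.5833
  r = (2 - (3)·-0.6667 - (-4)·1.5000) / (-9) = -1.1111
Change: (-0.3055, -0.9167, -0.7778) → max |·| = 0.9167

0.9167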